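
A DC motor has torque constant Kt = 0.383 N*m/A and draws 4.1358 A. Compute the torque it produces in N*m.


tau = Kt * I = 0.383*4.1358 = 1.5840

1.5840 N*m


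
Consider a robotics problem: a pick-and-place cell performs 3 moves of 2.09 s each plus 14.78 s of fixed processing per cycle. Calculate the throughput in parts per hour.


T_cycle = 3*2.09 + 14.78 = 21.0500 s
rate = 3600/T = 171.0214

171.0214 parts/hour


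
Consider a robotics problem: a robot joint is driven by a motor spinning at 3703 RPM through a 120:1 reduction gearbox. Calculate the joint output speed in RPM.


omega_joint = omega_motor / N = 3703 / 120 = 30.8583

30.8583 RPM


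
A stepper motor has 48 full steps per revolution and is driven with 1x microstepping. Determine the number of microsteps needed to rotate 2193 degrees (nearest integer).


step_size = 360/(48*1) = 360/48 = 7.500000 deg
n = 2193/(360/48) = 2193*48/360 = 292.4000 -> 292

292 steps


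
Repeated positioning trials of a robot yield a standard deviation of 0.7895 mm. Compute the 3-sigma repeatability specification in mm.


repeatability = 3*sigma = 3*0.7895 = 2.3685

2.3685 mm


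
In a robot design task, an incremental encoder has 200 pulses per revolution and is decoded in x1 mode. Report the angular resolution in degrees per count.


resolution = 360 / (PPR * 1) = 360 / 200 = 1.8000

1.8000 degrees


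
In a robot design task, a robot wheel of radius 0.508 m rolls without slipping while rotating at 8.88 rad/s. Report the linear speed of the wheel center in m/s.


v = omega * r = 8.88 * 0.508 = 4.5110

4.5110 m/s


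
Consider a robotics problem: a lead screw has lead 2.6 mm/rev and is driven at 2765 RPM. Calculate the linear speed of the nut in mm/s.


v = lead * (RPM/60) = 2.6*2765/60 = 119.8167

119.8167 mm/s


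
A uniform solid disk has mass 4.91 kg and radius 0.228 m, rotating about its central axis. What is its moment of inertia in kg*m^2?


I = (1/2)*m*R^2 = 0.5*4.91*0.228^2 = 0.1276

0.1276 kg*m^2


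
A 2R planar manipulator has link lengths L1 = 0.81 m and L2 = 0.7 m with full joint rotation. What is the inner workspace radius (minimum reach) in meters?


r_min = |L1 - L2| = |0.81 - 0.7| = 0.1100

0.1100 m


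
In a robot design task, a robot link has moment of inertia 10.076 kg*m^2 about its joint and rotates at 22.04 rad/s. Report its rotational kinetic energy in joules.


KE = (1/2)*I*omega^2 = 0.5*10.076*22.04^2 = 2447.2669

2447.2669 J


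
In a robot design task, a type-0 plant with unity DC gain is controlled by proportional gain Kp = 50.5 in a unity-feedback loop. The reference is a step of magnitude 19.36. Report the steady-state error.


e_ss = R/(1 + Kp) = 19.36/(1 + 50.5) = 19.36/51.5000 = 0.3759

0.3759


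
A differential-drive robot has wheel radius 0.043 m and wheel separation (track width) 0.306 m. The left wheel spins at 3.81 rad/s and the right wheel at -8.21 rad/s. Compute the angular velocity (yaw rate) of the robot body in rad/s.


omega = r*(wR - wL)/L = 0.043*(-8.21 - (3.81))/0.306 = -1.6891

-1.6891 rad/s


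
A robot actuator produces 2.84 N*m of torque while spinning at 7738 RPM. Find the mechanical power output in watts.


omega = 7738 * 2*pi/60 = 810.321465 rad/s
P = tau * omega = 2.84 * 810.321465 = 2301.3130

2301.3130 W


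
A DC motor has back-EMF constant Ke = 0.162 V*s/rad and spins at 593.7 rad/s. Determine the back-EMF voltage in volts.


V_emf = Ke * omega = 0.162*593.7 = 96.1794

96.1794 V


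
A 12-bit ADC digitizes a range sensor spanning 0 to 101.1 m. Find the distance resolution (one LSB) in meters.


res = range / 2^n = 101.1/2^12 = 101.1/4096 = 0.0247

0.0247 m


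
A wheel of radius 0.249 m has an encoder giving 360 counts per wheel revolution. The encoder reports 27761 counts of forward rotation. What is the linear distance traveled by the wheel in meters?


revs = 27761/360 = 77.113889
d = revs * 2*pi*r = 77.113889 * 2*pi*0.249 = 120.6457

120.6457 m


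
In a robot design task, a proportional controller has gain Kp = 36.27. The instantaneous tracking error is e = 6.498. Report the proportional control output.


u_P = Kp * e = 36.27 * 6.498 = 235.6825

235.6825


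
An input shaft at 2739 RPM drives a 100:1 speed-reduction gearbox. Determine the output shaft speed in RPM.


omega_out = omega_in / N = 2739 / 100 = 27.3900

27.3900 RPM


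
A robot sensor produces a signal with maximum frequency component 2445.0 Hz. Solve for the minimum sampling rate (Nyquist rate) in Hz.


f_s,min = 2*f_max = 2*2445.0 = 4890.0000

4890.0000 Hz


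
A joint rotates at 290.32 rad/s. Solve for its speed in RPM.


RPM = 290.32 * 60/(2*pi) = 2772.3518

2772.3518 RPM


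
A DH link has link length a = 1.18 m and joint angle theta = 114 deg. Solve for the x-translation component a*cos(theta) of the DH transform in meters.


a*cos(theta) = 1.18*cos(114 deg) = -0.4799

-0.4799 m


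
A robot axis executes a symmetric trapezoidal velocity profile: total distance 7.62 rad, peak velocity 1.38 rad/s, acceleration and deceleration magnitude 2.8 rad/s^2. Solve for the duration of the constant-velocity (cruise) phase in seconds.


t_acc = v/a = 0.492857 s, d_acc = v^2/(2a) = 0.340071 rad each
d_cruise = 7.62 - 2*0.340071 = 6.939858 rad
t_cruise = d_cruise/v = 6.939858/1.38 = 5.0289

5.0289 s


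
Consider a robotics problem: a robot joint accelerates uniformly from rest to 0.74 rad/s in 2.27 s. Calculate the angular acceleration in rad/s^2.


alpha = delta_omega / t = 0.74 / 2.27 = 0.3260

0.3260 rad/s^2


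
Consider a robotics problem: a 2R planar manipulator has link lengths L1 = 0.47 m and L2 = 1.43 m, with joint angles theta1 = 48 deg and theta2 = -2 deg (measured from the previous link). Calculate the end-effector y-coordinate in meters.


y = L1*sin(th1) + L2*sin(th1+th2) = 0.47*sin(48 deg) + 1.43*sin(46 deg) = 1.3779

1.3779 m


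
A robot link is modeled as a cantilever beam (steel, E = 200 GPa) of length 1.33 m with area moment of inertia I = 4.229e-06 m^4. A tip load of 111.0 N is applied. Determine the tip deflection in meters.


delta = F*L^3/(3*E*I) = 111.0*1.33^3/(3*2.000e+11*4.229e-06)
      = 261.142707/2537400 = 1.0292e-04

1.0292e-04 m


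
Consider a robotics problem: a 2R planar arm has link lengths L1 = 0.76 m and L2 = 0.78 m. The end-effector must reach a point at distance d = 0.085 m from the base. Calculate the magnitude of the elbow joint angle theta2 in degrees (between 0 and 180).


cos(th2) = (d^2 - L1^2 - L2^2)/(2*L1*L2) = (0.085^2 - 0.76^2 - 0.78^2)/(2*0.76*0.78) = -0.99424342
th2 = acos(-0.99424342) = 173.8492 deg

173.8492 degrees


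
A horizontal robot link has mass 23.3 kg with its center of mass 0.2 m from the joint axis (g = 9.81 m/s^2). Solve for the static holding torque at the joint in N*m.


tau = m*g*L = 23.3 * 9.81 * 0.2 = 45.7146

45.7146 N*m


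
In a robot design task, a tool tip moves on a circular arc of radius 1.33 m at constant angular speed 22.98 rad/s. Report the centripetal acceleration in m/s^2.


a_c = omega^2 * r = 22.98^2 * 1.33 = 702.3469

702.3469 m/s^2


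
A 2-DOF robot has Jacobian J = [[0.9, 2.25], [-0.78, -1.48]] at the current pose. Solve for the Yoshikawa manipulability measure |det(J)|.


det(J) = 0.9*-1.48 - (2.25)*(-0.78) = 0.4230
|det(J)| = 0.4230

0.4230


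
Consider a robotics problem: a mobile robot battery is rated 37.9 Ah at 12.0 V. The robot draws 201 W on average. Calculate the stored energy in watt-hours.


E = capacity * V = 37.9*12.0 = 454.8000

454.8000 Wh


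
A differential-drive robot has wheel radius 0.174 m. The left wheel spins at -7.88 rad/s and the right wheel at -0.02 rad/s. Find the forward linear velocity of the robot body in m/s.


v = r*(wR + wL)/2 = 0.174*(-0.02 + -7.88)/2 = -0.6873

-0.6873 m/s


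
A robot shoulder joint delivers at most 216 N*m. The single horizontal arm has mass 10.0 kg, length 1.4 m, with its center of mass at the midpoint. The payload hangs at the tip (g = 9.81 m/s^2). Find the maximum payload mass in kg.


tau_arm = m_arm*g*(L/2) = 10.0*9.81*1.4/2 = 68.6700 N*m
tau_payload = tau_max - tau_arm = 216 - 68.6700 = 147.3300
m_payload = tau_payload / (g*L) = 147.3300 / (9.81*1.4) = 10.7274

10.7274 kg


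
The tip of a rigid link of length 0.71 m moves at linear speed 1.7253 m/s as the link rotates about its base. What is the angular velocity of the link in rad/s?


omega = v / L = 1.7253 / 0.71 = 2.4300

2.4300 rad/s


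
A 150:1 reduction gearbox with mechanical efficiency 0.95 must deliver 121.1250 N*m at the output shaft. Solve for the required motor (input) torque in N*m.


tau_in = tau_out / (N * eta) = 121.1250 / (150 * 0.95) = 0.8500

0.8500 N*m


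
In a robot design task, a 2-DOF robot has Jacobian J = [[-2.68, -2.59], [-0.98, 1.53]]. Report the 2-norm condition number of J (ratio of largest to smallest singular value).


JJ^T eigenvalues: trace(JJ^T) = 17.1918, det(JJ^T) = det(J)^2 = 44.07100996
s_max^2 = (17.1918 + sqrt(119.27394740))/2 = 14.05653063
s_min^2 = (17.1918 - sqrt(119.27394740))/2 = 3.13526937
kappa = s_max/s_min = sqrt(14.05653063/3.13526937) = 2.1174

2.1174


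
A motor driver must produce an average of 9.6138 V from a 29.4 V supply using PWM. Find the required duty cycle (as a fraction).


D = V_avg/V_supply = 9.6138/29.4 = 0.3270

0.3270


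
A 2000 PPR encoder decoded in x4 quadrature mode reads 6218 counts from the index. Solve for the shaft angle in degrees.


angle = counts * 360 / (PPR*4) = 6218 * 360 / 8000 = 279.8100

279.8100 degrees


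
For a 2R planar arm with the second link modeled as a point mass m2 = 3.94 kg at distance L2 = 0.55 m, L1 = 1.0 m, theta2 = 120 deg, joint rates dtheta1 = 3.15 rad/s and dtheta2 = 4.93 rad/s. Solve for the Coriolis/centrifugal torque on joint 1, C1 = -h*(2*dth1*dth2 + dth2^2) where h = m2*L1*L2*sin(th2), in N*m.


h = m2*L1*L2*sin(th2) = 3.94*1.0*0.55*sin(120 deg) = 1.876677
C1 = -h*(2*3.15*4.93 + 4.93^2) = -1.876677*55.3639 = -103.9002

-103.9002 N*m


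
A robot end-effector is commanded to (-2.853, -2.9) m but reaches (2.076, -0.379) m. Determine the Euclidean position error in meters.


dx = 2.076 - (-2.853) = 4.9290, dy = -0.379 - (-2.9) = 2.5210
err = sqrt(24.295041 + 6.355441) = 5.5363

5.5363 m


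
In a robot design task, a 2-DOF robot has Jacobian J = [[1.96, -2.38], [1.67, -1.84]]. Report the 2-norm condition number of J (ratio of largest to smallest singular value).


JJ^T eigenvalues: trace(JJ^T) = 15.6805, det(JJ^T) = det(J)^2 = 0.13557124
s_max^2 = (15.6805 + sqrt(245.33579529))/2 = 15.67184938
s_min^2 = (15.6805 - sqrt(245.33579529))/2 = 0.00865062
kappa = s_max/s_min = sqrt(15.67184938/0.00865062) = 42.5634

42.5634


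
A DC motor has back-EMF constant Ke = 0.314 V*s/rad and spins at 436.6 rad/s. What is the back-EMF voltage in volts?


V_emf = Ke * omega = 0.314*436.6 = 137.0924

137.0924 V


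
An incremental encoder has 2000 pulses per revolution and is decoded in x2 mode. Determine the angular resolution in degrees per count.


resolution = 360 / (PPR * 2) = 360 / 4000 = 0.0900

0.0900 degrees


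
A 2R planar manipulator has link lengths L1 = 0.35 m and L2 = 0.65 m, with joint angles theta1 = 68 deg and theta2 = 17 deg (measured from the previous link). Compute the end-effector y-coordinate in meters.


y = L1*sin(th1) + L2*sin(th1+th2) = 0.35*sin(68 deg) + 0.65*sin(85 deg) = 0.9720

0.9720 m


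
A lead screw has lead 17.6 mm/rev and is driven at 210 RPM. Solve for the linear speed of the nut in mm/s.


v = lead * (RPM/60) = 17.6*210/60 = 61.6000

61.6000 mm/s


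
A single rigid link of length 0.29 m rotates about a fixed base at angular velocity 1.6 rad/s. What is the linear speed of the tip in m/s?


v = L*omega = 0.29 * 1.6 = 0.4640

0.4640 m/s


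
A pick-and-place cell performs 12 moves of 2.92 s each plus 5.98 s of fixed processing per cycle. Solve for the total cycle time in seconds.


T = 12*2.92 + 5.98 = 41.0200

41.0200 s


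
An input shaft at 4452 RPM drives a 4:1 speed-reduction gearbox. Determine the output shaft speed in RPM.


omega_out = omega_in / N = 4452 / 4 = 1113.0000

1113.0000 RPM


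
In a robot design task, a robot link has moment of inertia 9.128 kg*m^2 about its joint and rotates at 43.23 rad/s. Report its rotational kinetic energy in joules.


KE = (1/2)*I*omega^2 = 0.5*9.128*43.23^2 = 8529.3534

8529.3534 J


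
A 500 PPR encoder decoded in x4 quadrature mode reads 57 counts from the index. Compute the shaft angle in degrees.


angle = counts * 360 / (PPR*4) = 57 * 360 / 2000 = 10.2600

10.2600 degrees


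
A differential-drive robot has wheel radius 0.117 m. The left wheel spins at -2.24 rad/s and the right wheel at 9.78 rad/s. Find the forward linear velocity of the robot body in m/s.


v = r*(wR + wL)/2 = 0.117*(9.78 + -2.24)/2 = 0.4411

0.4411 m/s


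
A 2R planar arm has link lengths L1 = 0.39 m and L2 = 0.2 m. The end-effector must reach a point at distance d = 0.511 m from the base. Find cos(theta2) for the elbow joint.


cos(th2) = (d^2 - L1^2 - L2^2)/(2*L1*L2) = (0.511^2 - 0.39^2 - 0.2^2)/(2*0.39*0.2) = 0.4424

0.4424


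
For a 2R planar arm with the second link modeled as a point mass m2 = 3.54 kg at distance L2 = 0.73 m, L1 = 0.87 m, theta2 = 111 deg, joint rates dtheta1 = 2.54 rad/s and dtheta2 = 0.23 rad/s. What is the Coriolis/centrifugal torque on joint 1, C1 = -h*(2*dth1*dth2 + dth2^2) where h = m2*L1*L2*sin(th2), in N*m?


h = m2*L1*L2*sin(th2) = 3.54*0.87*0.73*sin(111 deg) = 2.098926
C1 = -h*(2*2.54*0.23 + 0.23^2) = -2.098926*1.2213 = -2.5634

-2.5634 N*m


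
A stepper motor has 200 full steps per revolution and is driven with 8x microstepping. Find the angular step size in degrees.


step = 360/(200*8) = 360/1600 = 0.2250

0.2250 degrees


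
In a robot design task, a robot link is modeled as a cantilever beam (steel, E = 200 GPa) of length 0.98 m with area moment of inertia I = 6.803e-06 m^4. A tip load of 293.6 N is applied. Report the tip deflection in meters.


delta = F*L^3/(3*E*I) = 293.6*0.98^3/(3*2.000e+11*6.803e-06)
      = 276.3339712/4081800 = 6.7699e-05

6.7699e-05 m


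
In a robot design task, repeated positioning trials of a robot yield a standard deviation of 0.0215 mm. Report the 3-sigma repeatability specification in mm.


repeatability = 3*sigma = 3*0.0215 = 0.0645

0.0645 mm


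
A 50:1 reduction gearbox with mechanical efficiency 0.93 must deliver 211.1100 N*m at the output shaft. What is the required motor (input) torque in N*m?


tau_in = tau_out / (N * eta) = 211.1100 / (50 * 0.93) = 4.5400

4.5400 N*m


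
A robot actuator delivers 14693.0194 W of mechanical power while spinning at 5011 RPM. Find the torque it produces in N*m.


omega = 5011 * 2*pi/60 = 524.750693 rad/s
tau = P / omega = 14693.0194 / 524.750693 = 28.0000

28.0000 N*m


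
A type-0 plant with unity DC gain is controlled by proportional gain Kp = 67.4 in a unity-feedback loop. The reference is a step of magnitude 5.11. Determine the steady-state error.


e_ss = R/(1 + Kp) = 5.11/(1 + 67.4) = 5.11/68.4000 = 0.0747

0.0747


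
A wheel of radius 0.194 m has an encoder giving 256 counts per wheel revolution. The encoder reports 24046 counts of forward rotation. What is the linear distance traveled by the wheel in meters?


revs = 24046/256 = 93.929688
d = revs * 2*pi*r = 93.929688 * 2*pi*0.194 = 114.4945

114.4945 m


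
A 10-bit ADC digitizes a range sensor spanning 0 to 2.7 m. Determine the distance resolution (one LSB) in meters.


res = range / 2^n = 2.7/2^10 = 2.7/1024 = 0.0026

0.0026 m


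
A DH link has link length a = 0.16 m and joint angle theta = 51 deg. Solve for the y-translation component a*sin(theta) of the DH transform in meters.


a*sin(theta) = 0.16*sin(51 deg) = 0.1243

0.1243 m


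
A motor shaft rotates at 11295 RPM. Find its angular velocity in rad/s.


omega = 11295 * 2*pi/60 = 1182.8096

1182.8096 rad/s


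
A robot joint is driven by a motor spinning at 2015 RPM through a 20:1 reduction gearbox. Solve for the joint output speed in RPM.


omega_joint = omega_motor / N = 2015 / 20 = 100.7500

100.7500 RPM


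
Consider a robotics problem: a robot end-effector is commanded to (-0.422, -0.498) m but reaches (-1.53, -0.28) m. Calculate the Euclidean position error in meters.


dx = -1.53 - (-0.422) = -1.1080, dy = -0.28 - (-0.498) = 0.2180
err = sqrt(1.227664 + 0.047524) = 1.1292

1.1292 m


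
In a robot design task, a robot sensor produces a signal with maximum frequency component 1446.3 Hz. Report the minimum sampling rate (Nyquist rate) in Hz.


f_s,min = 2*f_max = 2*1446.3 = 2892.6000

2892.6000 Hz


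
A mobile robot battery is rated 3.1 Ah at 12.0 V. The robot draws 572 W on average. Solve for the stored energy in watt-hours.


E = capacity * V = 3.1*12.0 = 37.2000

37.2000 Wh


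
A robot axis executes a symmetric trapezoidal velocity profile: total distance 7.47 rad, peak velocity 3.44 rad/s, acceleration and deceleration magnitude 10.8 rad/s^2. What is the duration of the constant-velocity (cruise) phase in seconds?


t_acc = v/a = 0.318519 s, d_acc = v^2/(2a) = 0.547852 rad each
d_cruise = 7.47 - 2*0.547852 = 6.374296 rad
t_cruise = d_cruise/v = 6.374296/3.44 = 1.8530

1.8530 s


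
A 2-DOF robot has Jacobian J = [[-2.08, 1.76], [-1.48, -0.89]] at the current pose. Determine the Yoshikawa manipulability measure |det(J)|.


det(J) = -2.08*-0.89 - (1.76)*(-1.48) = 4.4560
|det(J)| = 4.4560

4.4560


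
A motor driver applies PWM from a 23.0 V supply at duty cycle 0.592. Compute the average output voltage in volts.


V_avg = V_supply * D = 23.0*0.592 = 13.6160

13.6160 V


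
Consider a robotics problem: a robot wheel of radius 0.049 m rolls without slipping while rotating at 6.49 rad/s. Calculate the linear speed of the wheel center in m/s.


v = omega * r = 6.49 * 0.049 = 0.3180

0.3180 m/s


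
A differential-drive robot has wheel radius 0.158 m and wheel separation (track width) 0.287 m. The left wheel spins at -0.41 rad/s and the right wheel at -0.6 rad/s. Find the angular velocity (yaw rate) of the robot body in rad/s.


omega = r*(wR - wL)/L = 0.158*(-0.6 - (-0.41))/0.287 = -0.1046

-0.1046 rad/s


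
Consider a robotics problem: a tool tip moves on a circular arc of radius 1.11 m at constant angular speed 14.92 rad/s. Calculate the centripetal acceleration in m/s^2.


a_c = omega^2 * r = 14.92^2 * 1.11 = 247.0931

247.0931 m/s^2


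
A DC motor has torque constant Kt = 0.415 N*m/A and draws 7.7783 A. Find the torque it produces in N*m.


tau = Kt * I = 0.415*7.7783 = 3.2280

3.2280 N*m


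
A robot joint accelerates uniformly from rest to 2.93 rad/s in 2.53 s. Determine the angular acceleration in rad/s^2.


alpha = delta_omega / t = 2.93 / 2.53 = 1.1581

1.1581 rad/s^2


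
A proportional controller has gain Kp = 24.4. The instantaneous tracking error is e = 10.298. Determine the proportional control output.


u_P = Kp * e = 24.4 * 10.298 = 251.2712

251.2712


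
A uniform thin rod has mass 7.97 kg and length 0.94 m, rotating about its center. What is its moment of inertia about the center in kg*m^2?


I = (1/12)*m*L^2 = (1/12)*7.97*0.94^2 = 0.5869

0.5869 kg*m^2


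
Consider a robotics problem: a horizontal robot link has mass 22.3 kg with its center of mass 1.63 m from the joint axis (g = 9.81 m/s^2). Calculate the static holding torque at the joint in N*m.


tau = m*g*L = 22.3 * 9.81 * 1.63 = 356.5837

356.5837 N*m


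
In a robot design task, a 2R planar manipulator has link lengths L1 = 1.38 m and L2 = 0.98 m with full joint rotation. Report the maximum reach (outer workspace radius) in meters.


r_max = L1 + L2 = 1.38 + 0.98 = 2.3600

2.3600 m


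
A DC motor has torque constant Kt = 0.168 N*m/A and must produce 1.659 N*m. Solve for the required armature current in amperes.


I = tau / Kt = 1.659/0.168 = 9.8750

9.8750 A


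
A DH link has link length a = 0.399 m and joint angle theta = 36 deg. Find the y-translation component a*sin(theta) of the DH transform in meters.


a*sin(theta) = 0.399*sin(36 deg) = 0.2345

0.2345 m


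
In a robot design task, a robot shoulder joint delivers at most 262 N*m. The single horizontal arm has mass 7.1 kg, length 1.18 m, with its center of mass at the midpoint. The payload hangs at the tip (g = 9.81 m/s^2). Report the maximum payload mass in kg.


tau_arm = m_arm*g*(L/2) = 7.1*9.81*1.18/2 = 41.0941 N*m
tau_payload = tau_max - tau_arm = 262 - 41.0941 = 220.9059
m_payload = tau_payload / (g*L) = 220.9059 / (9.81*1.18) = 19.0834

19.0834 kg


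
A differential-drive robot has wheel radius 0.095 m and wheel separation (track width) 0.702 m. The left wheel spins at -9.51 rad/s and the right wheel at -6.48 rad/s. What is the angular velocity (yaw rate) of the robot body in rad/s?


omega = r*(wR - wL)/L = 0.095*(-6.48 - (-9.51))/0.702 = 0.4100

0.4100 rad/s


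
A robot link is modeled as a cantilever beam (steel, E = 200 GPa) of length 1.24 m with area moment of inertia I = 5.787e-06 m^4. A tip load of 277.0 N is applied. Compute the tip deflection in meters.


delta = F*L^3/(3*E*I) = 277.0*1.24^3/(3*2.000e+11*5.787e-06)
      = 528.134848/3472200 = 1.5210e-04

1.5210e-04 m


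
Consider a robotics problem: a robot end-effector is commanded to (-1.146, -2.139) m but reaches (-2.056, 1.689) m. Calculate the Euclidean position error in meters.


dx = -2.056 - (-1.146) = -0.9100, dy = 1.689 - (-2.139) = 3.8280
err = sqrt(0.828100 + 14.653584) = 3.9347

3.9347 m


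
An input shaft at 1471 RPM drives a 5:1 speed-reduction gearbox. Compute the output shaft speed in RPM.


omega_out = omega_in / N = 1471 / 5 = 294.2000

294.2000 RPM


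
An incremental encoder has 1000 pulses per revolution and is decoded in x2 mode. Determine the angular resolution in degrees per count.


resolution = 360 / (PPR * 2) = 360 / 2000 = 0.1800

0.1800 degrees


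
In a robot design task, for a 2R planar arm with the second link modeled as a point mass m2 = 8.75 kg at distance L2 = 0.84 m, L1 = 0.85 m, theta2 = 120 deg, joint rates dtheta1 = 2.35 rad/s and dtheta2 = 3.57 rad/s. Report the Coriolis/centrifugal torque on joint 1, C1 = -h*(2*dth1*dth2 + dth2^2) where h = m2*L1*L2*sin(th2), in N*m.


h = m2*L1*L2*sin(th2) = 8.75*0.85*0.84*sin(120 deg) = 5.410494
C1 = -h*(2*2.35*3.57 + 3.57^2) = -5.410494*29.5239 = -159.7389

-159.7389 N*m


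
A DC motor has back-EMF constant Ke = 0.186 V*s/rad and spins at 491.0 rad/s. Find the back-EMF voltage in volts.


V_emf = Ke * omega = 0.186*491.0 = 91.3260

91.3260 V


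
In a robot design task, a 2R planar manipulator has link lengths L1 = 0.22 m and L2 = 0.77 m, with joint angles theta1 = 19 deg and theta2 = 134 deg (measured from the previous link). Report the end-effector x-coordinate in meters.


x = L1*cos(th1) + L2*cos(th1+th2) = 0.22*cos(19 deg) + 0.77*cos(153 deg) = -0.4781

-0.4781 m


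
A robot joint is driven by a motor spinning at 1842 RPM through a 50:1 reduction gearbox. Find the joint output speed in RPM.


omega_joint = omega_motor / N = 1842 / 50 = 36.8400

36.8400 RPM


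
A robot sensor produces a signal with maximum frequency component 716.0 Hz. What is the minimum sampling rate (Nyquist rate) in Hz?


f_s,min = 2*f_max = 2*716.0 = 1432.0000

1432.0000 Hz


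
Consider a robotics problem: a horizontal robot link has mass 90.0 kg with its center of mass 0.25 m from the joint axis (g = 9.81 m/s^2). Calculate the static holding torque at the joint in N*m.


tau = m*g*L = 90.0 * 9.81 * 0.25 = 220.7250

220.7250 N*m


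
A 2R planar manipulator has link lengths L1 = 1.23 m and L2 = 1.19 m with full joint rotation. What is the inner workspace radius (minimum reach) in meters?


r_min = |L1 - L2| = |1.23 - 1.19| = 0.0400

0.0400 m


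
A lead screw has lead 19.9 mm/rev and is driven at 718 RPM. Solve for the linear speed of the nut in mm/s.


v = lead * (RPM/60) = 19.9*718/60 = 238.1367

238.1367 mm/s


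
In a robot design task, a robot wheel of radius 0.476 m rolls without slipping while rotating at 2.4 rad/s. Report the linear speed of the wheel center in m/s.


v = omega * r = 2.4 * 0.476 = 1.1424

1.1424 m/s


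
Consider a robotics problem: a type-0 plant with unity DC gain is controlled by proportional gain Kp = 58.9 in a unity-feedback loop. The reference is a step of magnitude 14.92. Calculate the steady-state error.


e_ss = R/(1 + Kp) = 14.92/(1 + 58.9) = 14.92/59.9000 = 0.2491

0.2491


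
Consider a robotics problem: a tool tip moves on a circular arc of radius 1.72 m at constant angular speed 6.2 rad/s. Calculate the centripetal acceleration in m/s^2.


a_c = omega^2 * r = 6.2^2 * 1.72 = 66.1168

66.1168 m/s^2


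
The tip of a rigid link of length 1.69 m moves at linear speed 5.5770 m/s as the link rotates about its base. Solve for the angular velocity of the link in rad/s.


omega = v / L = 5.5770 / 1.69 = 3.3000

3.3000 rad/s


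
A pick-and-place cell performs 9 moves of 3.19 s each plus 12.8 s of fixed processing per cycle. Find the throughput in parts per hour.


T_cycle = 9*3.19 + 12.8 = 41.5100 s
rate = 3600/T = 86.7261

86.7261 parts/hour


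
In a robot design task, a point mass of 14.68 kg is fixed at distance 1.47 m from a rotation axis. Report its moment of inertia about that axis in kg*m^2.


I = m*r^2 = 14.68*1.47^2 = 31.7220

31.7220 kg*m^2


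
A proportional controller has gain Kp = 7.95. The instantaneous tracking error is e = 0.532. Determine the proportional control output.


u_P = Kp * e = 7.95 * 0.532 = 4.2294

4.2294


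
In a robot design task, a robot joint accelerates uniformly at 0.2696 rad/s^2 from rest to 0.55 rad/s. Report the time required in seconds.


t = delta_omega / alpha = 0.55 / 0.2696 = 2.0401

2.0401 s


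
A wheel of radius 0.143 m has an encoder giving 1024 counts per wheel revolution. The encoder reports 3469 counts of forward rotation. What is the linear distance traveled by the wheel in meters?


revs = 3469/1024 = 3.387695
d = revs * 2*pi*r = 3.387695 * 2*pi*0.143 = 3.0438

3.0438 m


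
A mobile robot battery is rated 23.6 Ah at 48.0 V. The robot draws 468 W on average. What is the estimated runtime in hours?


E = 23.6*48.0 = 1132.8000 Wh
t = E/P = 1132.8000/468 = 2.4205

2.4205 hours


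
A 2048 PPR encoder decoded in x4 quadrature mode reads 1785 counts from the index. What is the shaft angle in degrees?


angle = counts * 360 / (PPR*4) = 1785 * 360 / 8192 = 78.4424

78.4424 degrees


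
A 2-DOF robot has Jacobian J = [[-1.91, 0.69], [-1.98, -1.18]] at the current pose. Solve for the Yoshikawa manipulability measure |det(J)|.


det(J) = -1.91*-1.18 - (0.69)*(-1.98) = 3.6200
|det(J)| = 3.6200

3.6200


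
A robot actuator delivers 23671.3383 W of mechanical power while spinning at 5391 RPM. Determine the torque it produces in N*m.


omega = 5391 * 2*pi/60 = 564.544200 rad/s
tau = P / omega = 23671.3383 / 564.544200 = 41.9300

41.9300 N*m


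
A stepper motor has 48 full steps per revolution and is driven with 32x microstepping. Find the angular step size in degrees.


step = 360/(48*32) = 360/1536 = 0.2344

0.2344 degrees


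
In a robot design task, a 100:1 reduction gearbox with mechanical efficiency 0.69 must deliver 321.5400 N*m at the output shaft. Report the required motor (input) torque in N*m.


tau_in = tau_out / (N * eta) = 321.5400 / (100 * 0.69) = 4.6600

4.6600 N*m


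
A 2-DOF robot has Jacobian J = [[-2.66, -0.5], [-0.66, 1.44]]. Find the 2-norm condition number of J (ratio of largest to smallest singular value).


JJ^T eigenvalues: trace(JJ^T) = 9.8348, det(JJ^T) = det(J)^2 = 17.30892816
s_max^2 = (9.8348 + sqrt(27.48757840))/2 = 7.53882988
s_min^2 = (9.8348 - sqrt(27.48757840))/2 = 2.29597012
kappa = s_max/s_min = sqrt(7.53882988/2.29597012) = 1.8120

1.8120


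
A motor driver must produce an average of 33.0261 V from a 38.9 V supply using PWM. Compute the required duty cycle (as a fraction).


D = V_avg/V_supply = 33.0261/38.9 = 0.8490

0.8490


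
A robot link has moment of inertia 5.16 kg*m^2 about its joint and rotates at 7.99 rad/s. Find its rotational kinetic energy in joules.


KE = (1/2)*I*omega^2 = 0.5*5.16*7.99^2 = 164.7075

164.7075 J


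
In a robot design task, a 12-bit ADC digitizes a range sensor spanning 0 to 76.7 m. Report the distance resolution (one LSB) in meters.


res = range / 2^n = 76.7/2^12 = 76.7/4096 = 0.0187

0.0187 m


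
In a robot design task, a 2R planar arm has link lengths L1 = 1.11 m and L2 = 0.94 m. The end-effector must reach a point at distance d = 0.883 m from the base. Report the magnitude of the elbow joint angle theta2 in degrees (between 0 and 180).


cos(th2) = (d^2 - L1^2 - L2^2)/(2*L1*L2) = (0.883^2 - 1.11^2 - 0.94^2)/(2*1.11*0.94) = -0.64021995
th2 = acos(-0.64021995) = 129.8082 deg

129.8082 degrees


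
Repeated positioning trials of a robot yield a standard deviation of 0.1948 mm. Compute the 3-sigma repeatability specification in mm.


repeatability = 3*sigma = 3*0.1948 = 0.5844

0.5844 mm


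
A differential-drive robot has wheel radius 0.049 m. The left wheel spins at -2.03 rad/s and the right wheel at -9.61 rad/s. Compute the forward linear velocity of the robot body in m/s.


v = r*(wR + wL)/2 = 0.049*(-9.61 + -2.03)/2 = -0.2852

-0.2852 m/s


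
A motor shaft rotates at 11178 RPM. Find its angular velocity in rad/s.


omega = 11178 * 2*pi/60 = 1170.5574

1170.5574 rad/s


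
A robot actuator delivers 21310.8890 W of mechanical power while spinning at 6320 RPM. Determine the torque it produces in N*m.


omega = 6320 * 2*pi/60 = 661.828852 rad/s
tau = P / omega = 21310.8890 / 661.828852 = 32.2000

32.2000 N*m


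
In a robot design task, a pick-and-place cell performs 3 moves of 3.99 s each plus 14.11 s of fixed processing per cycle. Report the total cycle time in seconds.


T = 3*3.99 + 14.11 = 26.0800

26.0800 s


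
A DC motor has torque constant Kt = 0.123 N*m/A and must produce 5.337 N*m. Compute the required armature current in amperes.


I = tau / Kt = 5.337/0.123 = 43.3902

43.3902 A


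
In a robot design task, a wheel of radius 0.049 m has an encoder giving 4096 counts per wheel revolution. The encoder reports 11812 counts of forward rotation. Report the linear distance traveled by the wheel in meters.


revs = 11812/4096 = 2.883789
d = revs * 2*pi*r = 2.883789 * 2*pi*0.049 = 0.8878

0.8878 m


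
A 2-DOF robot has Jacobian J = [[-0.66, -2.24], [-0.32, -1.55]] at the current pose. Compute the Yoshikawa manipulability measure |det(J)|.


det(J) = -0.66*-1.55 - (-2.24)*(-0.32) = 0.3062
|det(J)| = 0.3062

0.3062


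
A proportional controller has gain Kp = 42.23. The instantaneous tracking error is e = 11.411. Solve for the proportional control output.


u_P = Kp * e = 42.23 * 11.411 = 481.8865

481.8865


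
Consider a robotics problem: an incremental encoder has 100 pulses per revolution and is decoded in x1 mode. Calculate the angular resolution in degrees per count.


resolution = 360 / (PPR * 1) = 360 / 100 = 3.6000

3.6000 degrees


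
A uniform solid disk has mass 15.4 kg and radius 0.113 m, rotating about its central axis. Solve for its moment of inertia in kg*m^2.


I = (1/2)*m*R^2 = 0.5*15.4*0.113^2 = 0.0983

0.0983 kg*m^2


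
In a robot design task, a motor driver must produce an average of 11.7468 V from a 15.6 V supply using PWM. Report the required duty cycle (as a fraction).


D = V_avg/V_supply = 11.7468/15.6 = 0.7530

0.7530


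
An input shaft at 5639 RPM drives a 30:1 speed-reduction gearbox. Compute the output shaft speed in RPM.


omega_out = omega_in / N = 5639 / 30 = 187.9667

187.9667 RPM


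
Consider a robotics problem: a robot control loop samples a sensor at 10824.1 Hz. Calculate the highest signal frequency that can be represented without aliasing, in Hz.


f_max = f_s/2 = 10824.1/2 = 5412.0500

5412.0500 Hz


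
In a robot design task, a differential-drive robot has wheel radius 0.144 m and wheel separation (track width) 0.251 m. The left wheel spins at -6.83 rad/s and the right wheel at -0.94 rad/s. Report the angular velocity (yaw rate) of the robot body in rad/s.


omega = r*(wR - wL)/L = 0.144*(-0.94 - (-6.83))/0.251 = 3.3791

3.3791 rad/s


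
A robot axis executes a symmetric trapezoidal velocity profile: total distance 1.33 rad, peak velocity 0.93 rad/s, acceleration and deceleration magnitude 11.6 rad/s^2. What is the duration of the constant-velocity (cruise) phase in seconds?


t_acc = v/a = 0.080172 s, d_acc = v^2/(2a) = 0.037280 rad each
d_cruise = 1.33 - 2*0.037280 = 1.255440 rad
t_cruise = d_cruise/v = 1.255440/0.93 = 1.3499

1.3499 s


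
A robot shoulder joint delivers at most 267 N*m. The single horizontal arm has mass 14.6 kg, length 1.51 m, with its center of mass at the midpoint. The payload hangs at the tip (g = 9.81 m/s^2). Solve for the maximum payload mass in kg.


tau_arm = m_arm*g*(L/2) = 14.6*9.81*1.51/2 = 108.1356 N*m
tau_payload = tau_max - tau_arm = 267 - 108.1356 = 158.8644
m_payload = tau_payload / (g*L) = 158.8644 / (9.81*1.51) = 10.7246

10.7246 kg


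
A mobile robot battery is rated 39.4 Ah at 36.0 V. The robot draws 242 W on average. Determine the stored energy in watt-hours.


E = capacity * V = 39.4*36.0 = 1418.4000

1418.4000 Wh


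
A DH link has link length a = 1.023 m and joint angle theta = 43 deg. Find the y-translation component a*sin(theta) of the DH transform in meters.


a*sin(theta) = 1.023*sin(43 deg) = 0.6977

0.6977 m


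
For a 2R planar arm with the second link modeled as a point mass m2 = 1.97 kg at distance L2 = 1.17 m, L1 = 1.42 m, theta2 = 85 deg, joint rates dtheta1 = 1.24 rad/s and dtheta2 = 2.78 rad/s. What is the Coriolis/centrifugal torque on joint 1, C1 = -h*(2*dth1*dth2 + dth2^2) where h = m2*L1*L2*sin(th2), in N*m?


h = m2*L1*L2*sin(th2) = 1.97*1.42*1.17*sin(85 deg) = 3.260503
C1 = -h*(2*1.24*2.78 + 2.78^2) = -3.260503*14.6228 = -47.6777

-47.6777 N*m


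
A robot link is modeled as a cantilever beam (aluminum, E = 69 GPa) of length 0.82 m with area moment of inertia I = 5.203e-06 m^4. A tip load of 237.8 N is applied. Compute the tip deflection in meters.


delta = F*L^3/(3*E*I) = 237.8*0.82^3/(3*6.900e+10*5.203e-06)
      = 131.1153104/1077021 = 1.2174e-04

1.2174e-04 m


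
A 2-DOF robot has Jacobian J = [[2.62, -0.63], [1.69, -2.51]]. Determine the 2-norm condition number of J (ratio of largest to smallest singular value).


JJ^T eigenvalues: trace(JJ^T) = 16.4175, det(JJ^T) = det(J)^2 = 30.37663225
s_max^2 = (16.4175 + sqrt(148.02777725))/2 = 14.29208332
s_min^2 = (16.4175 - sqrt(148.02777725))/2 = 2.12541668
kappa = s_max/s_min = sqrt(14.29208332/2.12541668) = 2.5931

2.5931


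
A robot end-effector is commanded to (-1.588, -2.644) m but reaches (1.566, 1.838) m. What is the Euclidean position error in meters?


dx = 1.566 - (-1.588) = 3.1540, dy = 1.838 - (-2.644) = 4.4820
err = sqrt(9.947716 + 20.088324) = 5.4805

5.4805 m


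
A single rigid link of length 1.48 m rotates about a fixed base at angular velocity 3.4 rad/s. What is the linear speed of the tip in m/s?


v = L*omega = 1.48 * 3.4 = 5.0320

5.0320 m/s


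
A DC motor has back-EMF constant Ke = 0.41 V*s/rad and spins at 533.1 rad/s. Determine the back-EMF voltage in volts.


V_emf = Ke * omega = 0.41*533.1 = 218.5710

218.5710 V


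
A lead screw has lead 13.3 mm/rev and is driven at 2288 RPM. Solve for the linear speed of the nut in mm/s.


v = lead * (RPM/60) = 13.3*2288/60 = 507.1733

507.1733 mm/s


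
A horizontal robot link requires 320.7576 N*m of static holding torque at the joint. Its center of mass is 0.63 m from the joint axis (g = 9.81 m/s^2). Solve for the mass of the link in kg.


m = tau / (g*L) = 320.7576 / (9.81 * 0.63) = 51.9000

51.9000 kg


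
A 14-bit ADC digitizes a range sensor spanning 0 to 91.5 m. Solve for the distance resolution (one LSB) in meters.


res = range / 2^n = 91.5/2^14 = 91.5/16384 = 0.0056

0.0056 m


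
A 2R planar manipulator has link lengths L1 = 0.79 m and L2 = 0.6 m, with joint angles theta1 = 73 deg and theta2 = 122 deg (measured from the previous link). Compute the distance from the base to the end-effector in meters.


x = L1*cos(th1) + L2*cos(th1+th2) = -0.348582
y = L1*sin(th1) + L2*sin(th1+th2) = 0.600189
d = sqrt(x^2 + y^2) = sqrt(0.121509 + 0.360227) = 0.6941

0.6941 m


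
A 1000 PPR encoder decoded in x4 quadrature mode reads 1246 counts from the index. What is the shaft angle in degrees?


angle = counts * 360 / (PPR*4) = 1246 * 360 / 4000 = 112.1400

112.1400 degrees


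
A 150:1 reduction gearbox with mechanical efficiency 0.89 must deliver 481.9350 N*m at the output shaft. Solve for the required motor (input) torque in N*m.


tau_in = tau_out / (N * eta) = 481.9350 / (150 * 0.89) = 3.6100

3.6100 N*m


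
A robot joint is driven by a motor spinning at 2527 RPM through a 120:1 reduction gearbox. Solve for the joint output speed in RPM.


omega_joint = omega_motor / N = 2527 / 120 = 21.0583

21.0583 RPM


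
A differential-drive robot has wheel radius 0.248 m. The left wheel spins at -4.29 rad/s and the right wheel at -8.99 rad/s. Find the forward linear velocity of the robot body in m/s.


v = r*(wR + wL)/2 = 0.248*(-8.99 + -4.29)/2 = -1.6467

-1.6467 m/s


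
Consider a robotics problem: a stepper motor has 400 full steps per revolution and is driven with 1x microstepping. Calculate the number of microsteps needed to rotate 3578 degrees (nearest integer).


step_size = 360/(400*1) = 360/400 = 0.900000 deg
n = 3578/(360/400) = 3578*400/360 = 3975.5556 -> 3976

3976 steps


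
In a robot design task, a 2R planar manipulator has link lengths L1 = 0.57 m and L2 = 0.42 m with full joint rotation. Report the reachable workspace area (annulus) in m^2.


r_max = L1 + L2 = 0.9900, r_min = |L1 - L2| = 0.1500
A = pi*(r_max^2 - r_min^2) = pi*(0.9801 - 0.0225) = 3.0084

3.0084 m^2


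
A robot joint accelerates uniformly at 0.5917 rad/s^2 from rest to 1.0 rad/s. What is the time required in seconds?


t = delta_omega / alpha = 1.0 / 0.5917 = 1.6900

1.6900 s


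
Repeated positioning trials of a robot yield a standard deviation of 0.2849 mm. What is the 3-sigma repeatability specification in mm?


repeatability = 3*sigma = 3*0.2849 = 0.8547

0.8547 mm


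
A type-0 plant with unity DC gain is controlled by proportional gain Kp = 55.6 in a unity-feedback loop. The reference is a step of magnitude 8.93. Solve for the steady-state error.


e_ss = R/(1 + Kp) = 8.93/(1 + 55.6) = 8.93/56.6000 = 0.1578

0.1578


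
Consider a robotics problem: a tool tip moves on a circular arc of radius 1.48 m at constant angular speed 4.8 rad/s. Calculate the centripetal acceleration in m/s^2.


a_c = omega^2 * r = 4.8^2 * 1.48 = 34.0992

34.0992 m/s^2


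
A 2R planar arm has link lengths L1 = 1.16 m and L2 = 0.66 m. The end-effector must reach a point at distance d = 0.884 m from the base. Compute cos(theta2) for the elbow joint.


cos(th2) = (d^2 - L1^2 - L2^2)/(2*L1*L2) = (0.884^2 - 1.16^2 - 0.66^2)/(2*1.16*0.66) = -0.6529

-0.6529


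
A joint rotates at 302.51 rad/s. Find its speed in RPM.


RPM = 302.51 * 60/(2*pi) = 2888.7577

2888.7577 RPM


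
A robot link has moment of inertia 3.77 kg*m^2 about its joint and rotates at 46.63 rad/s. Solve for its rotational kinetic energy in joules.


KE = (1/2)*I*omega^2 = 0.5*3.77*46.63^2 = 4098.6628

4098.6628 J
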